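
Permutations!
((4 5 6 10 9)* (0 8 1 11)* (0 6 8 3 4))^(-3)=((0 3 4 5 8 1 11 6 10 9))^(-3)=(0 6 8 3 10 1 4 9 11 5)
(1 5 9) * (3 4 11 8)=(1 5 9)(3 4 11 8)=[0, 5, 2, 4, 11, 9, 6, 7, 3, 1, 10, 8]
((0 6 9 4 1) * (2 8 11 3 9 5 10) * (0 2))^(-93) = ((0 6 5 10)(1 2 8 11 3 9 4))^(-93) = (0 10 5 6)(1 9 11 2 4 3 8)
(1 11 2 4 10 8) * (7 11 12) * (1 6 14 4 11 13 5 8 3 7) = (1 12)(2 11)(3 7 13 5 8 6 14 4 10) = [0, 12, 11, 7, 10, 8, 14, 13, 6, 9, 3, 2, 1, 5, 4]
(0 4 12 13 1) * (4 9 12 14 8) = (0 9 12 13 1)(4 14 8) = [9, 0, 2, 3, 14, 5, 6, 7, 4, 12, 10, 11, 13, 1, 8]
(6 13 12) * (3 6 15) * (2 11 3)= (2 11 3 6 13 12 15)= [0, 1, 11, 6, 4, 5, 13, 7, 8, 9, 10, 3, 15, 12, 14, 2]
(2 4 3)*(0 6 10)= (0 6 10)(2 4 3)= [6, 1, 4, 2, 3, 5, 10, 7, 8, 9, 0]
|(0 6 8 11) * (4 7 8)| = |(0 6 4 7 8 11)| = 6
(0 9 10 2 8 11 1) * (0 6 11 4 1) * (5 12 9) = [5, 6, 8, 3, 1, 12, 11, 7, 4, 10, 2, 0, 9] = (0 5 12 9 10 2 8 4 1 6 11)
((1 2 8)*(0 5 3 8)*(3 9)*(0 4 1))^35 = ((0 5 9 3 8)(1 2 4))^35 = (9)(1 4 2)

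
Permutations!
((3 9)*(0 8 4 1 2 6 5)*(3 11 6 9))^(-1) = (0 5 6 11 9 2 1 4 8)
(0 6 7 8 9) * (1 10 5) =(0 6 7 8 9)(1 10 5) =[6, 10, 2, 3, 4, 1, 7, 8, 9, 0, 5]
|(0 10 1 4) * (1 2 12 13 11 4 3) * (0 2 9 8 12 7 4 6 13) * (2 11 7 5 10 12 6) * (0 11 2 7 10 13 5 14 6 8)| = |(0 12 11 7 4 2 14 6 5 13 10 9)(1 3)| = 12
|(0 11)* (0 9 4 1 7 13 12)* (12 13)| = |(13)(0 11 9 4 1 7 12)| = 7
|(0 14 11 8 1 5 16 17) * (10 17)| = |(0 14 11 8 1 5 16 10 17)| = 9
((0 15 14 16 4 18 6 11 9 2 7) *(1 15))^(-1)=(0 7 2 9 11 6 18 4 16 14 15 1)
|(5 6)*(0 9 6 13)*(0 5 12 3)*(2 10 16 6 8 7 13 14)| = 13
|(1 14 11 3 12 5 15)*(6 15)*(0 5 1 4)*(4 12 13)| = 11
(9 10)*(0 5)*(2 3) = (0 5)(2 3)(9 10) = [5, 1, 3, 2, 4, 0, 6, 7, 8, 10, 9]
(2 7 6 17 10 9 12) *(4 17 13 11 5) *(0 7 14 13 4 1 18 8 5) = (0 7 6 4 17 10 9 12 2 14 13 11)(1 18 8 5) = [7, 18, 14, 3, 17, 1, 4, 6, 5, 12, 9, 0, 2, 11, 13, 15, 16, 10, 8]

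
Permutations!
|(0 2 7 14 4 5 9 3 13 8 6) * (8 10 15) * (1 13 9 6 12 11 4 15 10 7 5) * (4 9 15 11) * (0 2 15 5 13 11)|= 15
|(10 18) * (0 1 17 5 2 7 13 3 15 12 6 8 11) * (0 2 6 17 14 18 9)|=|(0 1 14 18 10 9)(2 7 13 3 15 12 17 5 6 8 11)|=66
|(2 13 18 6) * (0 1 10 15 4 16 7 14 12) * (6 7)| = 13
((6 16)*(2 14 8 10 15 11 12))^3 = ((2 14 8 10 15 11 12)(6 16))^3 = (2 10 12 8 11 14 15)(6 16)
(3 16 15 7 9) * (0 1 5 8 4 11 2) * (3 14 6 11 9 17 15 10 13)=(0 1 5 8 4 9 14 6 11 2)(3 16 10 13)(7 17 15)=[1, 5, 0, 16, 9, 8, 11, 17, 4, 14, 13, 2, 12, 3, 6, 7, 10, 15]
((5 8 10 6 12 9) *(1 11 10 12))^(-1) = ((1 11 10 6)(5 8 12 9))^(-1) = (1 6 10 11)(5 9 12 8)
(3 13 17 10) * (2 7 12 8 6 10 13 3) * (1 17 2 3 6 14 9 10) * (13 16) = (1 17 16 13 2 7 12 8 14 9 10 3 6) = [0, 17, 7, 6, 4, 5, 1, 12, 14, 10, 3, 11, 8, 2, 9, 15, 13, 16]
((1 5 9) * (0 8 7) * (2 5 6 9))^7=(0 8 7)(1 6 9)(2 5)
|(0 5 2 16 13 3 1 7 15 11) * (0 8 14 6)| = 13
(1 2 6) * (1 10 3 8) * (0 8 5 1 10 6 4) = (0 8 10 3 5 1 2 4) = [8, 2, 4, 5, 0, 1, 6, 7, 10, 9, 3]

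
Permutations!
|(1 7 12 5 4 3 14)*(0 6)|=|(0 6)(1 7 12 5 4 3 14)|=14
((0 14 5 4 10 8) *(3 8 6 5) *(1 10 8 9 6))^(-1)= (0 8 4 5 6 9 3 14)(1 10)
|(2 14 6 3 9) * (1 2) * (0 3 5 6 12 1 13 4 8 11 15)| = 8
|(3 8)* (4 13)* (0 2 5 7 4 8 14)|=9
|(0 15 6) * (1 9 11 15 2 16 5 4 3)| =|(0 2 16 5 4 3 1 9 11 15 6)| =11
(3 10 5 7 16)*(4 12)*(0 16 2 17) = [16, 1, 17, 10, 12, 7, 6, 2, 8, 9, 5, 11, 4, 13, 14, 15, 3, 0] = (0 16 3 10 5 7 2 17)(4 12)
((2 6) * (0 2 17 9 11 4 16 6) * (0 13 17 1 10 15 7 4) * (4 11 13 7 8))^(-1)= ((0 2 7 11)(1 10 15 8 4 16 6)(9 13 17))^(-1)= (0 11 7 2)(1 6 16 4 8 15 10)(9 17 13)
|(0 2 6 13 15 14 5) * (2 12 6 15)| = 8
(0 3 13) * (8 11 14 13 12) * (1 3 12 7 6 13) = (0 12 8 11 14 1 3 7 6 13) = [12, 3, 2, 7, 4, 5, 13, 6, 11, 9, 10, 14, 8, 0, 1]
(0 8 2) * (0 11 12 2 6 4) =(0 8 6 4)(2 11 12) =[8, 1, 11, 3, 0, 5, 4, 7, 6, 9, 10, 12, 2]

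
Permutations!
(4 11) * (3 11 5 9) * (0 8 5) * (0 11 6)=(0 8 5 9 3 6)(4 11)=[8, 1, 2, 6, 11, 9, 0, 7, 5, 3, 10, 4]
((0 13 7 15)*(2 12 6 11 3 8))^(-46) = (0 7)(2 6 3)(8 12 11)(13 15)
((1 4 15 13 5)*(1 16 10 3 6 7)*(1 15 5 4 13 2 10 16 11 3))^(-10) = ((16)(1 13 4 5 11 3 6 7 15 2 10))^(-10) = (16)(1 13 4 5 11 3 6 7 15 2 10)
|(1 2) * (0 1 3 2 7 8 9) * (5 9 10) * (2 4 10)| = |(0 1 7 8 2 3 4 10 5 9)| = 10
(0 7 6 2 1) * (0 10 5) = (0 7 6 2 1 10 5) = [7, 10, 1, 3, 4, 0, 2, 6, 8, 9, 5]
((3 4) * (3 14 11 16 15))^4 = ((3 4 14 11 16 15))^4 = (3 16 14)(4 15 11)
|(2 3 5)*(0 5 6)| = 5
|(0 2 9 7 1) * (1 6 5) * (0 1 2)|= 5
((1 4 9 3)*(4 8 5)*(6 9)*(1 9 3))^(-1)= ((1 8 5 4 6 3 9))^(-1)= (1 9 3 6 4 5 8)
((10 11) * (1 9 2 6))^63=(1 6 2 9)(10 11)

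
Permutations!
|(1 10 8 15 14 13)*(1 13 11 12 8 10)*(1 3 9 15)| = |(1 3 9 15 14 11 12 8)| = 8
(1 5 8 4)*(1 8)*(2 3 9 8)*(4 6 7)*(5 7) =(1 7 4 2 3 9 8 6 5) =[0, 7, 3, 9, 2, 1, 5, 4, 6, 8]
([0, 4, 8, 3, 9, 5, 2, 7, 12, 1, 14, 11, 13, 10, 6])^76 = (1 4 9)(2 6 14 10 13 12 8)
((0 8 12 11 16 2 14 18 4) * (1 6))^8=((0 8 12 11 16 2 14 18 4)(1 6))^8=(0 4 18 14 2 16 11 12 8)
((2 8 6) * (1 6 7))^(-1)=((1 6 2 8 7))^(-1)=(1 7 8 2 6)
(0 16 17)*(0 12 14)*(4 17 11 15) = (0 16 11 15 4 17 12 14) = [16, 1, 2, 3, 17, 5, 6, 7, 8, 9, 10, 15, 14, 13, 0, 4, 11, 12]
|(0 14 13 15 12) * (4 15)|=|(0 14 13 4 15 12)|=6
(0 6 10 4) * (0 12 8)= (0 6 10 4 12 8)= [6, 1, 2, 3, 12, 5, 10, 7, 0, 9, 4, 11, 8]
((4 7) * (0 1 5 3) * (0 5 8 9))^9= (0 1 8 9)(3 5)(4 7)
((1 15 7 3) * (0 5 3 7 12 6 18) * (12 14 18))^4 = (0 15 5 14 3 18 1) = ((0 5 3 1 15 14 18)(6 12))^4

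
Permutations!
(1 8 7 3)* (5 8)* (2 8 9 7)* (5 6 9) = (1 6 9 7 3)(2 8) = [0, 6, 8, 1, 4, 5, 9, 3, 2, 7]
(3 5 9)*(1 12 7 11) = (1 12 7 11)(3 5 9) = [0, 12, 2, 5, 4, 9, 6, 11, 8, 3, 10, 1, 7]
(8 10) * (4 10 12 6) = (4 10 8 12 6) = [0, 1, 2, 3, 10, 5, 4, 7, 12, 9, 8, 11, 6]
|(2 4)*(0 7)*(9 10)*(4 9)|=4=|(0 7)(2 9 10 4)|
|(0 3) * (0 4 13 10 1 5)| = |(0 3 4 13 10 1 5)| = 7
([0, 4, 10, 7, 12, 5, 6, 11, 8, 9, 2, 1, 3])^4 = [0, 7, 2, 4, 11, 5, 6, 12, 8, 9, 10, 3, 1]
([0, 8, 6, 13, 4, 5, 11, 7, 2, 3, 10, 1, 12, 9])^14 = (1 11 6 2 8)(3 9 13)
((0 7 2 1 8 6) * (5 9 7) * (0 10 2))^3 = (0 7 9 5)(1 10 8 2 6)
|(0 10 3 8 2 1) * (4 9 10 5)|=9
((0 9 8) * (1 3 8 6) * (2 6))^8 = (0 9 2 6 1 3 8)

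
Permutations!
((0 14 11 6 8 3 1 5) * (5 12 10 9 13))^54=(0 1)(3 5)(6 9)(8 13)(10 11)(12 14)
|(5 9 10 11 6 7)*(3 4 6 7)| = 15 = |(3 4 6)(5 9 10 11 7)|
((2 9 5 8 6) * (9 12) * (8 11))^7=(12)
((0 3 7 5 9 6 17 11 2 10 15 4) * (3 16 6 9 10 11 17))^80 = ((17)(0 16 6 3 7 5 10 15 4)(2 11))^80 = (17)(0 4 15 10 5 7 3 6 16)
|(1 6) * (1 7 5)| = 4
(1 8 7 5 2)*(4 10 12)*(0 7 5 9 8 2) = (0 7 9 8 5)(1 2)(4 10 12) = [7, 2, 1, 3, 10, 0, 6, 9, 5, 8, 12, 11, 4]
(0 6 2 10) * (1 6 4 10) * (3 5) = [4, 6, 1, 5, 10, 3, 2, 7, 8, 9, 0] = (0 4 10)(1 6 2)(3 5)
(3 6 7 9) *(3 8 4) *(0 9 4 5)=(0 9 8 5)(3 6 7 4)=[9, 1, 2, 6, 3, 0, 7, 4, 5, 8]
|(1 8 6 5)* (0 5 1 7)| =3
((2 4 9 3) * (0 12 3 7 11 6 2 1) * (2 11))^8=((0 12 3 1)(2 4 9 7)(6 11))^8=(12)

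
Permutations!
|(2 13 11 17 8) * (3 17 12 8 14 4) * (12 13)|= 12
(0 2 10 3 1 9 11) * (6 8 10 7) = [2, 9, 7, 1, 4, 5, 8, 6, 10, 11, 3, 0] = (0 2 7 6 8 10 3 1 9 11)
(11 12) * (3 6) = (3 6)(11 12) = [0, 1, 2, 6, 4, 5, 3, 7, 8, 9, 10, 12, 11]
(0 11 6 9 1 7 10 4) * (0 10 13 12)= [11, 7, 2, 3, 10, 5, 9, 13, 8, 1, 4, 6, 0, 12]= (0 11 6 9 1 7 13 12)(4 10)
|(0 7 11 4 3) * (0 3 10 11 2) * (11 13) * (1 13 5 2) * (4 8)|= 10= |(0 7 1 13 11 8 4 10 5 2)|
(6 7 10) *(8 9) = (6 7 10)(8 9) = [0, 1, 2, 3, 4, 5, 7, 10, 9, 8, 6]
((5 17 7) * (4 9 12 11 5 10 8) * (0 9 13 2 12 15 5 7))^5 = (17)(2 8 11 13 10 12 4 7) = ((0 9 15 5 17)(2 12 11 7 10 8 4 13))^5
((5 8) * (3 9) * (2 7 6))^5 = ((2 7 6)(3 9)(5 8))^5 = (2 6 7)(3 9)(5 8)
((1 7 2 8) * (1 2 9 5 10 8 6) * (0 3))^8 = (10)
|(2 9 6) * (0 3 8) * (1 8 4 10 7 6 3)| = |(0 1 8)(2 9 3 4 10 7 6)| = 21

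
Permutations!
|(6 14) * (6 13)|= |(6 14 13)|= 3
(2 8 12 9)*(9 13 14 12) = [0, 1, 8, 3, 4, 5, 6, 7, 9, 2, 10, 11, 13, 14, 12] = (2 8 9)(12 13 14)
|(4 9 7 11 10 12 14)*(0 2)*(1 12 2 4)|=21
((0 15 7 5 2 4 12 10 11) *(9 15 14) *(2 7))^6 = (0 12 15)(2 14 10)(4 9 11)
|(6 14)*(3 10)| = 2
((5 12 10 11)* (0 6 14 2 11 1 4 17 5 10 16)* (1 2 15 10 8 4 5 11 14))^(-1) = (0 16 12 5 1 6)(2 10 15 14)(4 8 11 17)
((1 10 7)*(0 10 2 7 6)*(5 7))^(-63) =((0 10 6)(1 2 5 7))^(-63) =(10)(1 2 5 7)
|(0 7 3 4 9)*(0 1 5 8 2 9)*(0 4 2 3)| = 6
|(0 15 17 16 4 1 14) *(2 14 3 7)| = 10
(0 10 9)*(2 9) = (0 10 2 9) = [10, 1, 9, 3, 4, 5, 6, 7, 8, 0, 2]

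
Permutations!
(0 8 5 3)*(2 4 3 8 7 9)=[7, 1, 4, 0, 3, 8, 6, 9, 5, 2]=(0 7 9 2 4 3)(5 8)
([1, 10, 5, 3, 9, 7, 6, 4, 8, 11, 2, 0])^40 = (0 5 11 2 9 10 4 1 7)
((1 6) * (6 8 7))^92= ((1 8 7 6))^92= (8)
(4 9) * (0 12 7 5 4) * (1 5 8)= [12, 5, 2, 3, 9, 4, 6, 8, 1, 0, 10, 11, 7]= (0 12 7 8 1 5 4 9)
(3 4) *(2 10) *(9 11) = (2 10)(3 4)(9 11) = [0, 1, 10, 4, 3, 5, 6, 7, 8, 11, 2, 9]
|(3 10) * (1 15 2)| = |(1 15 2)(3 10)| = 6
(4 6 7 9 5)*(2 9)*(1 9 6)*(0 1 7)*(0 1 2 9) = (0 2 6 1)(4 7 9 5) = [2, 0, 6, 3, 7, 4, 1, 9, 8, 5]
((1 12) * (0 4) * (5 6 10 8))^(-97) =(0 4)(1 12)(5 8 10 6) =((0 4)(1 12)(5 6 10 8))^(-97)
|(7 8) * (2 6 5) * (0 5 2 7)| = |(0 5 7 8)(2 6)| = 4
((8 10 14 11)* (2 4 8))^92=((2 4 8 10 14 11))^92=(2 8 14)(4 10 11)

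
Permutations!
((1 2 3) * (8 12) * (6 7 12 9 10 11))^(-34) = (1 3 2)(6 7 12 8 9 10 11) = ((1 2 3)(6 7 12 8 9 10 11))^(-34)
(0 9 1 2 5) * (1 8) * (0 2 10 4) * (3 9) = (0 3 9 8 1 10 4)(2 5) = [3, 10, 5, 9, 0, 2, 6, 7, 1, 8, 4]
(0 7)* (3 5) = (0 7)(3 5) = [7, 1, 2, 5, 4, 3, 6, 0]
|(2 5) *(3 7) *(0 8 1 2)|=|(0 8 1 2 5)(3 7)|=10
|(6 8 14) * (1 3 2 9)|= 12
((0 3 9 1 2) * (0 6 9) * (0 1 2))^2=(0 1 3)(2 9 6)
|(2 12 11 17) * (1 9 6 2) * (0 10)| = |(0 10)(1 9 6 2 12 11 17)| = 14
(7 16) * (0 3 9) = (0 3 9)(7 16) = [3, 1, 2, 9, 4, 5, 6, 16, 8, 0, 10, 11, 12, 13, 14, 15, 7]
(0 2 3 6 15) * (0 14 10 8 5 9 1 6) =(0 2 3)(1 6 15 14 10 8 5 9) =[2, 6, 3, 0, 4, 9, 15, 7, 5, 1, 8, 11, 12, 13, 10, 14]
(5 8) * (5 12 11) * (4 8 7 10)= (4 8 12 11 5 7 10)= [0, 1, 2, 3, 8, 7, 6, 10, 12, 9, 4, 5, 11]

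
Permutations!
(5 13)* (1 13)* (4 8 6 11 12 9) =(1 13 5)(4 8 6 11 12 9) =[0, 13, 2, 3, 8, 1, 11, 7, 6, 4, 10, 12, 9, 5]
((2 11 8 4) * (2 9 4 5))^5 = ((2 11 8 5)(4 9))^5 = (2 11 8 5)(4 9)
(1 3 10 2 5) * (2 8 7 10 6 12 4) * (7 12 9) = (1 3 6 9 7 10 8 12 4 2 5) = [0, 3, 5, 6, 2, 1, 9, 10, 12, 7, 8, 11, 4]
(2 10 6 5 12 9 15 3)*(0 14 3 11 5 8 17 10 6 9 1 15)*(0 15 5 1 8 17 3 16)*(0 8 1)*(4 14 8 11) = (0 8 3 2 6 17 10 9 15 4 14 16 11)(1 5 12) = [8, 5, 6, 2, 14, 12, 17, 7, 3, 15, 9, 0, 1, 13, 16, 4, 11, 10]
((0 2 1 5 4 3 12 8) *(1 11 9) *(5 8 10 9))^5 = ((0 2 11 5 4 3 12 10 9 1 8))^5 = (0 3 8 4 1 5 9 11 10 2 12)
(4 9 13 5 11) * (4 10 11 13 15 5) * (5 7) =[0, 1, 2, 3, 9, 13, 6, 5, 8, 15, 11, 10, 12, 4, 14, 7] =(4 9 15 7 5 13)(10 11)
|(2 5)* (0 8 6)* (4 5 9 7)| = 15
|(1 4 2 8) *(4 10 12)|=6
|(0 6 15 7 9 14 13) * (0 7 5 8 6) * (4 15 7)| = |(4 15 5 8 6 7 9 14 13)| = 9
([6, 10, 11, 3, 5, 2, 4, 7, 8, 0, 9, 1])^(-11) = [10, 2, 4, 3, 0, 6, 9, 7, 8, 1, 11, 5]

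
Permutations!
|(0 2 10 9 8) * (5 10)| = |(0 2 5 10 9 8)| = 6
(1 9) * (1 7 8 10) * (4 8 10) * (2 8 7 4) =(1 9 4 7 10)(2 8) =[0, 9, 8, 3, 7, 5, 6, 10, 2, 4, 1]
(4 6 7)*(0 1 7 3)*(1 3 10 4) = (0 3)(1 7)(4 6 10) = [3, 7, 2, 0, 6, 5, 10, 1, 8, 9, 4]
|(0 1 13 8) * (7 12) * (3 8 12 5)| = 8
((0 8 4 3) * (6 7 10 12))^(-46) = (0 4)(3 8)(6 10)(7 12)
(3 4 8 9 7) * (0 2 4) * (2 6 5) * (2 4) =(0 6 5 4 8 9 7 3) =[6, 1, 2, 0, 8, 4, 5, 3, 9, 7]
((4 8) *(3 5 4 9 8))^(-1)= (3 4 5)(8 9)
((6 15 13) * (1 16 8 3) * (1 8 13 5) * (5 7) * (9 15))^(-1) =(1 5 7 15 9 6 13 16)(3 8)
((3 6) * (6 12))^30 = ((3 12 6))^30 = (12)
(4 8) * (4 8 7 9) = (4 7 9) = [0, 1, 2, 3, 7, 5, 6, 9, 8, 4]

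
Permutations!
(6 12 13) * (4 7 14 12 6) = (4 7 14 12 13) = [0, 1, 2, 3, 7, 5, 6, 14, 8, 9, 10, 11, 13, 4, 12]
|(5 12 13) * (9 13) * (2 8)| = 4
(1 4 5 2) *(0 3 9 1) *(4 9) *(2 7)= [3, 9, 0, 4, 5, 7, 6, 2, 8, 1]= (0 3 4 5 7 2)(1 9)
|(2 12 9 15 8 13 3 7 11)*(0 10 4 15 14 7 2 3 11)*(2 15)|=40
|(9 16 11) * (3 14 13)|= |(3 14 13)(9 16 11)|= 3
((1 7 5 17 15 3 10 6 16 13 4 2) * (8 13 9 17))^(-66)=((1 7 5 8 13 4 2)(3 10 6 16 9 17 15))^(-66)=(1 13 7 4 5 2 8)(3 9 10 17 6 15 16)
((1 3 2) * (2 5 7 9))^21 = ((1 3 5 7 9 2))^21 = (1 7)(2 5)(3 9)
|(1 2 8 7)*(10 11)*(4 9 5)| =|(1 2 8 7)(4 9 5)(10 11)| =12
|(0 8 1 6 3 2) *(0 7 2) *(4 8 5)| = 14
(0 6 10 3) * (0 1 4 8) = (0 6 10 3 1 4 8) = [6, 4, 2, 1, 8, 5, 10, 7, 0, 9, 3]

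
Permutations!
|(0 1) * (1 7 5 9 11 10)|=|(0 7 5 9 11 10 1)|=7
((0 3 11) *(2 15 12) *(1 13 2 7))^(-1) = ((0 3 11)(1 13 2 15 12 7))^(-1) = (0 11 3)(1 7 12 15 2 13)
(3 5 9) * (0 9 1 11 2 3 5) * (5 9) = (0 5 1 11 2 3) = [5, 11, 3, 0, 4, 1, 6, 7, 8, 9, 10, 2]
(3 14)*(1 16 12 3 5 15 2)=(1 16 12 3 14 5 15 2)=[0, 16, 1, 14, 4, 15, 6, 7, 8, 9, 10, 11, 3, 13, 5, 2, 12]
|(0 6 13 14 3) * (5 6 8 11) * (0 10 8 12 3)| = |(0 12 3 10 8 11 5 6 13 14)| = 10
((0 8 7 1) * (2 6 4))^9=(0 8 7 1)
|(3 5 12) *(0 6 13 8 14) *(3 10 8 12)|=14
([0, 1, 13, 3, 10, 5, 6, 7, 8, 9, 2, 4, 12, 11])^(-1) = [0, 1, 10, 3, 11, 5, 6, 7, 8, 9, 4, 13, 12, 2]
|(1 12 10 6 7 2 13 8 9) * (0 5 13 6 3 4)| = 30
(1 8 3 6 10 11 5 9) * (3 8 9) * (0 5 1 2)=(0 5 3 6 10 11 1 9 2)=[5, 9, 0, 6, 4, 3, 10, 7, 8, 2, 11, 1]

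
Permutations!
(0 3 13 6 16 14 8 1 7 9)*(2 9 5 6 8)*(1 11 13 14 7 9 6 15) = [3, 9, 6, 14, 4, 15, 16, 5, 11, 0, 10, 13, 12, 8, 2, 1, 7] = (0 3 14 2 6 16 7 5 15 1 9)(8 11 13)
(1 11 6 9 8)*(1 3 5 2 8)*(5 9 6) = (1 11 5 2 8 3 9) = [0, 11, 8, 9, 4, 2, 6, 7, 3, 1, 10, 5]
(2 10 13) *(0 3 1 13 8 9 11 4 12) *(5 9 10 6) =(0 3 1 13 2 6 5 9 11 4 12)(8 10) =[3, 13, 6, 1, 12, 9, 5, 7, 10, 11, 8, 4, 0, 2]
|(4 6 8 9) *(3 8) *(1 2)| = |(1 2)(3 8 9 4 6)| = 10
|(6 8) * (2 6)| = 3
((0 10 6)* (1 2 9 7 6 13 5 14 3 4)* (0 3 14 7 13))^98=((14)(0 10)(1 2 9 13 5 7 6 3 4))^98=(14)(1 4 3 6 7 5 13 9 2)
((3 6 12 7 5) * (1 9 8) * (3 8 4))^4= ((1 9 4 3 6 12 7 5 8))^4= (1 6 8 3 5 4 7 9 12)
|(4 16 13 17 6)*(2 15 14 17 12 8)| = 10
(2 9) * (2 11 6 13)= (2 9 11 6 13)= [0, 1, 9, 3, 4, 5, 13, 7, 8, 11, 10, 6, 12, 2]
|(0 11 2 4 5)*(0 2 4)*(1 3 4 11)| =6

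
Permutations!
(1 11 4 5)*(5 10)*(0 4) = (0 4 10 5 1 11) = [4, 11, 2, 3, 10, 1, 6, 7, 8, 9, 5, 0]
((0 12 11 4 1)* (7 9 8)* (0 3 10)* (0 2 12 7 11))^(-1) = (0 12 2 10 3 1 4 11 8 9 7)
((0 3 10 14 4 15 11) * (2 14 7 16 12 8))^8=(0 14 16)(2 7 11)(3 4 12)(8 10 15)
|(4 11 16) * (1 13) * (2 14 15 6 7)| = |(1 13)(2 14 15 6 7)(4 11 16)| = 30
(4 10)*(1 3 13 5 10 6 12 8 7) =(1 3 13 5 10 4 6 12 8 7) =[0, 3, 2, 13, 6, 10, 12, 1, 7, 9, 4, 11, 8, 5]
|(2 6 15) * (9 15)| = 4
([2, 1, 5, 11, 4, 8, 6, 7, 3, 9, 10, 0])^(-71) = (0 2 5 8 3 11)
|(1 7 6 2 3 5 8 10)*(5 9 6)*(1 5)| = 12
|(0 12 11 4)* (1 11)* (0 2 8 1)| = 10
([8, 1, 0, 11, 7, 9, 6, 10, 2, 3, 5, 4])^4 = (0 8 2)(3 10 11 5 4 9 7)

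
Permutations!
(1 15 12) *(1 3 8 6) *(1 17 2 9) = (1 15 12 3 8 6 17 2 9) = [0, 15, 9, 8, 4, 5, 17, 7, 6, 1, 10, 11, 3, 13, 14, 12, 16, 2]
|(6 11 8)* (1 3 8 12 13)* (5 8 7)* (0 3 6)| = 5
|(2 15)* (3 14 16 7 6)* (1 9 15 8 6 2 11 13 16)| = |(1 9 15 11 13 16 7 2 8 6 3 14)| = 12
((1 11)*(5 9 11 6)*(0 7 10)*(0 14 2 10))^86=((0 7)(1 6 5 9 11)(2 10 14))^86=(1 6 5 9 11)(2 14 10)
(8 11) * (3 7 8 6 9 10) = (3 7 8 11 6 9 10) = [0, 1, 2, 7, 4, 5, 9, 8, 11, 10, 3, 6]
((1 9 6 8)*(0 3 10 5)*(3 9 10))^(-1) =((0 9 6 8 1 10 5))^(-1) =(0 5 10 1 8 6 9)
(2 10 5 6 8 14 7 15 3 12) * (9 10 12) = (2 12)(3 9 10 5 6 8 14 7 15) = [0, 1, 12, 9, 4, 6, 8, 15, 14, 10, 5, 11, 2, 13, 7, 3]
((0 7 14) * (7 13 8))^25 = (14)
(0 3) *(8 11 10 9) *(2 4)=(0 3)(2 4)(8 11 10 9)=[3, 1, 4, 0, 2, 5, 6, 7, 11, 8, 9, 10]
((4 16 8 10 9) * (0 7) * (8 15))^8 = ((0 7)(4 16 15 8 10 9))^8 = (4 15 10)(8 9 16)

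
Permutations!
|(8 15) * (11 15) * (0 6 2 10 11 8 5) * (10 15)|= |(0 6 2 15 5)(10 11)|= 10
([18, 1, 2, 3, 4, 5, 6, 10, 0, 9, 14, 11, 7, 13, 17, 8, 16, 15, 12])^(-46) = [8, 1, 2, 3, 4, 5, 6, 12, 15, 9, 7, 11, 18, 13, 10, 17, 16, 14, 0]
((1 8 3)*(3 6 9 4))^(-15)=((1 8 6 9 4 3))^(-15)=(1 9)(3 6)(4 8)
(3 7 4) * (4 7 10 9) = (3 10 9 4) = [0, 1, 2, 10, 3, 5, 6, 7, 8, 4, 9]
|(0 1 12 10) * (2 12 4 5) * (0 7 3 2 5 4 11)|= 15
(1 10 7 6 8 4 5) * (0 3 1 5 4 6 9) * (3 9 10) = (0 9)(1 3)(6 8)(7 10) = [9, 3, 2, 1, 4, 5, 8, 10, 6, 0, 7]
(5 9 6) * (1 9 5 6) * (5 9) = (1 5 9) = [0, 5, 2, 3, 4, 9, 6, 7, 8, 1]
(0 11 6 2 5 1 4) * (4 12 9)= (0 11 6 2 5 1 12 9 4)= [11, 12, 5, 3, 0, 1, 2, 7, 8, 4, 10, 6, 9]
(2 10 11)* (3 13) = (2 10 11)(3 13) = [0, 1, 10, 13, 4, 5, 6, 7, 8, 9, 11, 2, 12, 3]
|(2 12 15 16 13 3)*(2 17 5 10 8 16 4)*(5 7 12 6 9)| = 14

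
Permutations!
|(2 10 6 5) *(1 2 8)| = |(1 2 10 6 5 8)| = 6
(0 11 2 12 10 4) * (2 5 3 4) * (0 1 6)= (0 11 5 3 4 1 6)(2 12 10)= [11, 6, 12, 4, 1, 3, 0, 7, 8, 9, 2, 5, 10]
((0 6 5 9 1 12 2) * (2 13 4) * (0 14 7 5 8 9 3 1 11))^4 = ((0 6 8 9 11)(1 12 13 4 2 14 7 5 3))^4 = (0 11 9 8 6)(1 2 3 4 5 13 7 12 14)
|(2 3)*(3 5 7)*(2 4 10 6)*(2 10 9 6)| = 8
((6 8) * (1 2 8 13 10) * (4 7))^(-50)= ((1 2 8 6 13 10)(4 7))^(-50)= (1 13 8)(2 10 6)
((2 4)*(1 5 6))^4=((1 5 6)(2 4))^4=(1 5 6)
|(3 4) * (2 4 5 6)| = |(2 4 3 5 6)| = 5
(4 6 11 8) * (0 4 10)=(0 4 6 11 8 10)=[4, 1, 2, 3, 6, 5, 11, 7, 10, 9, 0, 8]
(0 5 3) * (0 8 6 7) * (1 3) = (0 5 1 3 8 6 7) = [5, 3, 2, 8, 4, 1, 7, 0, 6]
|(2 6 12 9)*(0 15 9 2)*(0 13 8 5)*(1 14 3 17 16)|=|(0 15 9 13 8 5)(1 14 3 17 16)(2 6 12)|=30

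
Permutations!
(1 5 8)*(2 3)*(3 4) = [0, 5, 4, 2, 3, 8, 6, 7, 1] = (1 5 8)(2 4 3)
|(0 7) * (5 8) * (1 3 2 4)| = |(0 7)(1 3 2 4)(5 8)| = 4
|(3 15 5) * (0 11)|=6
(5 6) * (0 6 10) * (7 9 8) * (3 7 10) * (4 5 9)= (0 6 9 8 10)(3 7 4 5)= [6, 1, 2, 7, 5, 3, 9, 4, 10, 8, 0]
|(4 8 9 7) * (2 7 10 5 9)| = 12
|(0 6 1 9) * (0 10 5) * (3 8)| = 6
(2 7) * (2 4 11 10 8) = [0, 1, 7, 3, 11, 5, 6, 4, 2, 9, 8, 10] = (2 7 4 11 10 8)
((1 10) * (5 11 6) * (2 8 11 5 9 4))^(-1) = ((1 10)(2 8 11 6 9 4))^(-1) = (1 10)(2 4 9 6 11 8)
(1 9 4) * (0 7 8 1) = (0 7 8 1 9 4) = [7, 9, 2, 3, 0, 5, 6, 8, 1, 4]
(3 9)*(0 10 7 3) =(0 10 7 3 9) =[10, 1, 2, 9, 4, 5, 6, 3, 8, 0, 7]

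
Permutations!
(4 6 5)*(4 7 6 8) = (4 8)(5 7 6) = [0, 1, 2, 3, 8, 7, 5, 6, 4]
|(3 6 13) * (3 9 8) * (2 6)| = 6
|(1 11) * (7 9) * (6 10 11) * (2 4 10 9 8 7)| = |(1 6 9 2 4 10 11)(7 8)| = 14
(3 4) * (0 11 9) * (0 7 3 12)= [11, 1, 2, 4, 12, 5, 6, 3, 8, 7, 10, 9, 0]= (0 11 9 7 3 4 12)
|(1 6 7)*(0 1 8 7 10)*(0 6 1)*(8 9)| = 6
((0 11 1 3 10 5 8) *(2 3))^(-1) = (0 8 5 10 3 2 1 11) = ((0 11 1 2 3 10 5 8))^(-1)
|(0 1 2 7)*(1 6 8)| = 6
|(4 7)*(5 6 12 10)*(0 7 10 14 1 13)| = |(0 7 4 10 5 6 12 14 1 13)| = 10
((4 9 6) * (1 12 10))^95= (1 10 12)(4 6 9)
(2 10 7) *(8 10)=(2 8 10 7)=[0, 1, 8, 3, 4, 5, 6, 2, 10, 9, 7]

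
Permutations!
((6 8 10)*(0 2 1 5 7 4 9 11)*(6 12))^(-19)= (0 4 1 11 7 2 9 5)(6 8 10 12)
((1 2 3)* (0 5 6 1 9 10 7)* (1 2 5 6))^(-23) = ((0 6 2 3 9 10 7)(1 5))^(-23) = (0 10 3 6 7 9 2)(1 5)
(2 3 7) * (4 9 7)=(2 3 4 9 7)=[0, 1, 3, 4, 9, 5, 6, 2, 8, 7]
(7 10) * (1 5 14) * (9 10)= (1 5 14)(7 9 10)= [0, 5, 2, 3, 4, 14, 6, 9, 8, 10, 7, 11, 12, 13, 1]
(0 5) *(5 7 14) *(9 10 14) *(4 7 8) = (0 8 4 7 9 10 14 5) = [8, 1, 2, 3, 7, 0, 6, 9, 4, 10, 14, 11, 12, 13, 5]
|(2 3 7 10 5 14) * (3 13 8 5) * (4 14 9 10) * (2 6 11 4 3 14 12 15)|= 12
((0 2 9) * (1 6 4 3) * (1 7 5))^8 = ((0 2 9)(1 6 4 3 7 5))^8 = (0 9 2)(1 4 7)(3 5 6)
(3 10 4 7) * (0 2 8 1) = [2, 0, 8, 10, 7, 5, 6, 3, 1, 9, 4] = (0 2 8 1)(3 10 4 7)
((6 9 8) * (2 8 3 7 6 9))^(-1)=((2 8 9 3 7 6))^(-1)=(2 6 7 3 9 8)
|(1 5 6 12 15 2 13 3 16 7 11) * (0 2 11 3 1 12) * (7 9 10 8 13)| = |(0 2 7 3 16 9 10 8 13 1 5 6)(11 12 15)| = 12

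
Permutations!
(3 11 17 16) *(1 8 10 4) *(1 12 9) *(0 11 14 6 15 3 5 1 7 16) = (0 11 17)(1 8 10 4 12 9 7 16 5)(3 14 6 15) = [11, 8, 2, 14, 12, 1, 15, 16, 10, 7, 4, 17, 9, 13, 6, 3, 5, 0]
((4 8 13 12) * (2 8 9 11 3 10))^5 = (2 9 8 11 13 3 12 10 4)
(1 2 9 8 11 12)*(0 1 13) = [1, 2, 9, 3, 4, 5, 6, 7, 11, 8, 10, 12, 13, 0] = (0 1 2 9 8 11 12 13)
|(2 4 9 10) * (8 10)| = 5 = |(2 4 9 8 10)|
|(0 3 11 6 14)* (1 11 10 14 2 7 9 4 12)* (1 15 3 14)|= |(0 14)(1 11 6 2 7 9 4 12 15 3 10)|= 22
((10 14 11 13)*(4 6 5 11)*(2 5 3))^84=(2 13 4)(3 11 14)(5 10 6)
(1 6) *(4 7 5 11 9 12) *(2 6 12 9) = (1 12 4 7 5 11 2 6) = [0, 12, 6, 3, 7, 11, 1, 5, 8, 9, 10, 2, 4]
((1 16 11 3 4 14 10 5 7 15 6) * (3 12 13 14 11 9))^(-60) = (1 5 12 9 15 14 4)(3 6 10 11 16 7 13)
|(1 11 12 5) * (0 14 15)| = 12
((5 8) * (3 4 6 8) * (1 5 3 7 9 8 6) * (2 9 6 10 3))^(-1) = (1 4 3 10 6 7 5)(2 8 9)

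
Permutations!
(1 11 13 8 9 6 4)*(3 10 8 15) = (1 11 13 15 3 10 8 9 6 4) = [0, 11, 2, 10, 1, 5, 4, 7, 9, 6, 8, 13, 12, 15, 14, 3]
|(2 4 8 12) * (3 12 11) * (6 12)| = 7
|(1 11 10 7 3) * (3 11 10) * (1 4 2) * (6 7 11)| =6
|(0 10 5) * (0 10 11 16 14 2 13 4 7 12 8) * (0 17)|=22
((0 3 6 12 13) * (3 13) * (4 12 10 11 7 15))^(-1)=(0 13)(3 12 4 15 7 11 10 6)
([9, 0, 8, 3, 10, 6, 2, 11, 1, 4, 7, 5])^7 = [6, 5, 7, 3, 8, 4, 10, 0, 11, 2, 1, 9]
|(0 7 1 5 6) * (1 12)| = 6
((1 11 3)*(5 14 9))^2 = ((1 11 3)(5 14 9))^2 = (1 3 11)(5 9 14)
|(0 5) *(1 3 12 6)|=|(0 5)(1 3 12 6)|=4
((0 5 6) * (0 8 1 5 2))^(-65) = (0 2)(1 8 6 5)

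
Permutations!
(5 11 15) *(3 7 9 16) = (3 7 9 16)(5 11 15) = [0, 1, 2, 7, 4, 11, 6, 9, 8, 16, 10, 15, 12, 13, 14, 5, 3]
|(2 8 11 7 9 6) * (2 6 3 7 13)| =|(2 8 11 13)(3 7 9)| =12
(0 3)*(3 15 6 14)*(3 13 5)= (0 15 6 14 13 5 3)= [15, 1, 2, 0, 4, 3, 14, 7, 8, 9, 10, 11, 12, 5, 13, 6]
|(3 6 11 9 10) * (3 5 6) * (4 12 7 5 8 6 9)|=|(4 12 7 5 9 10 8 6 11)|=9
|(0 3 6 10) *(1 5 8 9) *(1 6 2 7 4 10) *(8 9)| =12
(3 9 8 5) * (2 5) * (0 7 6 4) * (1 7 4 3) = (0 4)(1 7 6 3 9 8 2 5) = [4, 7, 5, 9, 0, 1, 3, 6, 2, 8]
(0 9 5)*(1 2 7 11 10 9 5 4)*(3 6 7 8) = (0 5)(1 2 8 3 6 7 11 10 9 4) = [5, 2, 8, 6, 1, 0, 7, 11, 3, 4, 9, 10]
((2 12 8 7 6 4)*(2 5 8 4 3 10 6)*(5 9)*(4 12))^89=((12)(2 4 9 5 8 7)(3 10 6))^89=(12)(2 7 8 5 9 4)(3 6 10)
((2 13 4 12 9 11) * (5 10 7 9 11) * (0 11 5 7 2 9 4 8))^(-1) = ((0 11 9 7 4 12 5 10 2 13 8))^(-1) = (0 8 13 2 10 5 12 4 7 9 11)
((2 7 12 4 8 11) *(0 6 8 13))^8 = (0 13 4 12 7 2 11 8 6)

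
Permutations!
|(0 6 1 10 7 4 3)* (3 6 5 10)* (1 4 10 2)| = |(0 5 2 1 3)(4 6)(7 10)| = 10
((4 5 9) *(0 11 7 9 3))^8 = ((0 11 7 9 4 5 3))^8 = (0 11 7 9 4 5 3)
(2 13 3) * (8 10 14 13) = (2 8 10 14 13 3) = [0, 1, 8, 2, 4, 5, 6, 7, 10, 9, 14, 11, 12, 3, 13]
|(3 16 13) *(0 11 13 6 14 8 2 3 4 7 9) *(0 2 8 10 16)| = |(0 11 13 4 7 9 2 3)(6 14 10 16)| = 8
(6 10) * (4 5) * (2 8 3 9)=[0, 1, 8, 9, 5, 4, 10, 7, 3, 2, 6]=(2 8 3 9)(4 5)(6 10)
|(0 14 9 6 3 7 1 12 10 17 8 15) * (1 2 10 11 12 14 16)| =26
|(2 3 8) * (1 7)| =|(1 7)(2 3 8)| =6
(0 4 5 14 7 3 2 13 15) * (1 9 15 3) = (0 4 5 14 7 1 9 15)(2 13 3) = [4, 9, 13, 2, 5, 14, 6, 1, 8, 15, 10, 11, 12, 3, 7, 0]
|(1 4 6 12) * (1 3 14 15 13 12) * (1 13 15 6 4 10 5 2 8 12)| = |(15)(1 10 5 2 8 12 3 14 6 13)| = 10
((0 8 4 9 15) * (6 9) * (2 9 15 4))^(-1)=((0 8 2 9 4 6 15))^(-1)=(0 15 6 4 9 2 8)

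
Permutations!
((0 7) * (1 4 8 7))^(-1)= (0 7 8 4 1)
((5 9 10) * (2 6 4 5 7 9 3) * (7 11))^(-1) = ((2 6 4 5 3)(7 9 10 11))^(-1) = (2 3 5 4 6)(7 11 10 9)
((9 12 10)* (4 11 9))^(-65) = ((4 11 9 12 10))^(-65) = (12)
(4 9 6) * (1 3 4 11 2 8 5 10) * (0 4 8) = (0 4 9 6 11 2)(1 3 8 5 10) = [4, 3, 0, 8, 9, 10, 11, 7, 5, 6, 1, 2]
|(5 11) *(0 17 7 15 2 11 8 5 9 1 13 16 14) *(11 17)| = 28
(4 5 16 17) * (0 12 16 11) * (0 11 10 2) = (0 12 16 17 4 5 10 2) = [12, 1, 0, 3, 5, 10, 6, 7, 8, 9, 2, 11, 16, 13, 14, 15, 17, 4]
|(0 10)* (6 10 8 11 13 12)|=7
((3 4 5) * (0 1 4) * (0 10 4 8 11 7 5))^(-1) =((0 1 8 11 7 5 3 10 4))^(-1) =(0 4 10 3 5 7 11 8 1)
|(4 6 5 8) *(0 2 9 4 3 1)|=9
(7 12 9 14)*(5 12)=(5 12 9 14 7)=[0, 1, 2, 3, 4, 12, 6, 5, 8, 14, 10, 11, 9, 13, 7]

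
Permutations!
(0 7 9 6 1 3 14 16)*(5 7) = (0 5 7 9 6 1 3 14 16) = [5, 3, 2, 14, 4, 7, 1, 9, 8, 6, 10, 11, 12, 13, 16, 15, 0]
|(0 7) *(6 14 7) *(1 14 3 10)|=7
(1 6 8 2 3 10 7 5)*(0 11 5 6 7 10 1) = (0 11 5)(1 7 6 8 2 3) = [11, 7, 3, 1, 4, 0, 8, 6, 2, 9, 10, 5]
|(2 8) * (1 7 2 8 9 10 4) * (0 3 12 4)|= 9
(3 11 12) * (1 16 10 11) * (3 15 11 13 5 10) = (1 16 3)(5 10 13)(11 12 15) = [0, 16, 2, 1, 4, 10, 6, 7, 8, 9, 13, 12, 15, 5, 14, 11, 3]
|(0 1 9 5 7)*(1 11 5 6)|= 12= |(0 11 5 7)(1 9 6)|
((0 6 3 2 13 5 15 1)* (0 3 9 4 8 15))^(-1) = ((0 6 9 4 8 15 1 3 2 13 5))^(-1) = (0 5 13 2 3 1 15 8 4 9 6)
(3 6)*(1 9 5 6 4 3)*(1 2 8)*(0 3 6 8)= [3, 9, 0, 4, 6, 8, 2, 7, 1, 5]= (0 3 4 6 2)(1 9 5 8)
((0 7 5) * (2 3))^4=(0 7 5)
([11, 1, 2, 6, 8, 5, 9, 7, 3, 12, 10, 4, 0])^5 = (0 6 4 12 3 11 9 8)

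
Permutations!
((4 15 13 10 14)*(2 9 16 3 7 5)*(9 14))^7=(2 16 15 5 9 4 7 10 14 3 13)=((2 14 4 15 13 10 9 16 3 7 5))^7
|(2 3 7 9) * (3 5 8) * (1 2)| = |(1 2 5 8 3 7 9)| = 7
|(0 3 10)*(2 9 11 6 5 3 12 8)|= 10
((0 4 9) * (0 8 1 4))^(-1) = (1 8 9 4)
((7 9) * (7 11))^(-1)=((7 9 11))^(-1)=(7 11 9)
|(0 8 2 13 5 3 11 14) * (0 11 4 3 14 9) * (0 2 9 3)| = |(0 8 9 2 13 5 14 11 3 4)| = 10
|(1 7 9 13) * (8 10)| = |(1 7 9 13)(8 10)| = 4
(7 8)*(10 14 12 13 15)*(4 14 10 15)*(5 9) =(15)(4 14 12 13)(5 9)(7 8) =[0, 1, 2, 3, 14, 9, 6, 8, 7, 5, 10, 11, 13, 4, 12, 15]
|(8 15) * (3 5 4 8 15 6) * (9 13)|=|(15)(3 5 4 8 6)(9 13)|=10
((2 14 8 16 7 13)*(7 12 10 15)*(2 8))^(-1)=(2 14)(7 15 10 12 16 8 13)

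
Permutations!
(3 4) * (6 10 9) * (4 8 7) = [0, 1, 2, 8, 3, 5, 10, 4, 7, 6, 9] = (3 8 7 4)(6 10 9)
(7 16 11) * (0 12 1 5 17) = (0 12 1 5 17)(7 16 11) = [12, 5, 2, 3, 4, 17, 6, 16, 8, 9, 10, 7, 1, 13, 14, 15, 11, 0]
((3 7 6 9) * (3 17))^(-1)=(3 17 9 6 7)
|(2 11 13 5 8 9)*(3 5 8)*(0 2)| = |(0 2 11 13 8 9)(3 5)| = 6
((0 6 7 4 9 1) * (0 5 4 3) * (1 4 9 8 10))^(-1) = ((0 6 7 3)(1 5 9 4 8 10))^(-1) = (0 3 7 6)(1 10 8 4 9 5)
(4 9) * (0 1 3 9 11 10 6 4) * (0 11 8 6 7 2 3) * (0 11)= (0 1 11 10 7 2 3 9)(4 8 6)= [1, 11, 3, 9, 8, 5, 4, 2, 6, 0, 7, 10]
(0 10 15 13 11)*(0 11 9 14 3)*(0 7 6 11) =[10, 1, 2, 7, 4, 5, 11, 6, 8, 14, 15, 0, 12, 9, 3, 13] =(0 10 15 13 9 14 3 7 6 11)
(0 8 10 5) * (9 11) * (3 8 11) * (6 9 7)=[11, 1, 2, 8, 4, 0, 9, 6, 10, 3, 5, 7]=(0 11 7 6 9 3 8 10 5)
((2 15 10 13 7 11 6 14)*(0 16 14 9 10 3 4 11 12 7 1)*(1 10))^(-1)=(0 1 9 6 11 4 3 15 2 14 16)(7 12)(10 13)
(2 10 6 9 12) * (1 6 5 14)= (1 6 9 12 2 10 5 14)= [0, 6, 10, 3, 4, 14, 9, 7, 8, 12, 5, 11, 2, 13, 1]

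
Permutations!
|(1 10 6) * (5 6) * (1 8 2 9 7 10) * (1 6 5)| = |(1 6 8 2 9 7 10)| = 7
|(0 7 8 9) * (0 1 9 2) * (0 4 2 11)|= |(0 7 8 11)(1 9)(2 4)|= 4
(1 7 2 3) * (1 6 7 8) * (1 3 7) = (1 8 3 6)(2 7) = [0, 8, 7, 6, 4, 5, 1, 2, 3]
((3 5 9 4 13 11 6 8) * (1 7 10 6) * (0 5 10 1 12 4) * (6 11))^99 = ((0 5 9)(1 7)(3 10 11 12 4 13 6 8))^99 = (1 7)(3 12 6 10 4 8 11 13)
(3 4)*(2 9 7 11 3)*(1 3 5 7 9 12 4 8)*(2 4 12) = (12)(1 3 8)(5 7 11) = [0, 3, 2, 8, 4, 7, 6, 11, 1, 9, 10, 5, 12]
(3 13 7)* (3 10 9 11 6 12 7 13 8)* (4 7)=[0, 1, 2, 8, 7, 5, 12, 10, 3, 11, 9, 6, 4, 13]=(13)(3 8)(4 7 10 9 11 6 12)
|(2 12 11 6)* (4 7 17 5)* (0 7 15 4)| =4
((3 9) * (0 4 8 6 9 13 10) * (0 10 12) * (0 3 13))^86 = (0 12 9 8)(3 13 6 4)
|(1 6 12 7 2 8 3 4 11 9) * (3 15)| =|(1 6 12 7 2 8 15 3 4 11 9)| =11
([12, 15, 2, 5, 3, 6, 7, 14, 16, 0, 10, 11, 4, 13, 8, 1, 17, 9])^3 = [3, 15, 2, 7, 6, 14, 8, 16, 9, 4, 10, 11, 5, 13, 17, 1, 0, 12]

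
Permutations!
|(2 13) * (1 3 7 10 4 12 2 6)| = |(1 3 7 10 4 12 2 13 6)| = 9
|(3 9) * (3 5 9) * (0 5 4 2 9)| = |(0 5)(2 9 4)| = 6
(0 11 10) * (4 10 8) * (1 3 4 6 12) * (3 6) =(0 11 8 3 4 10)(1 6 12) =[11, 6, 2, 4, 10, 5, 12, 7, 3, 9, 0, 8, 1]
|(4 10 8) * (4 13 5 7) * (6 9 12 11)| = 12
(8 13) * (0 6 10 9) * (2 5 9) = (0 6 10 2 5 9)(8 13) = [6, 1, 5, 3, 4, 9, 10, 7, 13, 0, 2, 11, 12, 8]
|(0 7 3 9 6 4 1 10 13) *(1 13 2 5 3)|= |(0 7 1 10 2 5 3 9 6 4 13)|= 11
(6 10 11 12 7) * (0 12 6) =(0 12 7)(6 10 11) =[12, 1, 2, 3, 4, 5, 10, 0, 8, 9, 11, 6, 7]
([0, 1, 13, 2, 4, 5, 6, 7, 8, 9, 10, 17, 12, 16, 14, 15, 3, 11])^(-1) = [0, 1, 3, 16, 4, 5, 6, 7, 8, 9, 10, 17, 12, 2, 14, 15, 13, 11]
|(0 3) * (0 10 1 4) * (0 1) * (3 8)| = 4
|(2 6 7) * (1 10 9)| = |(1 10 9)(2 6 7)| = 3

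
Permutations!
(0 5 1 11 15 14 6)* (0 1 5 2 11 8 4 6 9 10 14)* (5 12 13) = (0 2 11 15)(1 8 4 6)(5 12 13)(9 10 14) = [2, 8, 11, 3, 6, 12, 1, 7, 4, 10, 14, 15, 13, 5, 9, 0]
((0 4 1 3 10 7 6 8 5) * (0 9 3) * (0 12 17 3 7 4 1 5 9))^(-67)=(0 10 12 5 3 1 4 17)(6 8 9 7)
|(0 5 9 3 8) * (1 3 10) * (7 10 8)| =|(0 5 9 8)(1 3 7 10)| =4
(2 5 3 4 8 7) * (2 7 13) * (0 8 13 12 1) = (0 8 12 1)(2 5 3 4 13) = [8, 0, 5, 4, 13, 3, 6, 7, 12, 9, 10, 11, 1, 2]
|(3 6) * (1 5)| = 2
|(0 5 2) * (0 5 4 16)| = 6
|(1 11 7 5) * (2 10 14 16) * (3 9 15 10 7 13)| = 12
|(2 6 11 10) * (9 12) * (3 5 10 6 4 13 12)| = |(2 4 13 12 9 3 5 10)(6 11)| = 8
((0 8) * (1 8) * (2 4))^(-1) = ((0 1 8)(2 4))^(-1) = (0 8 1)(2 4)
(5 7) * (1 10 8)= [0, 10, 2, 3, 4, 7, 6, 5, 1, 9, 8]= (1 10 8)(5 7)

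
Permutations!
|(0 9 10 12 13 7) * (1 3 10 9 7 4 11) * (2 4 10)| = 30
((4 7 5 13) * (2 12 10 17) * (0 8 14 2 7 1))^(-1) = (0 1 4 13 5 7 17 10 12 2 14 8)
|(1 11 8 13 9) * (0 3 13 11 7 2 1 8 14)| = 21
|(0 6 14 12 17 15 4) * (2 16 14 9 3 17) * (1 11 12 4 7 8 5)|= |(0 6 9 3 17 15 7 8 5 1 11 12 2 16 14 4)|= 16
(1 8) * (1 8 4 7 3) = (8)(1 4 7 3) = [0, 4, 2, 1, 7, 5, 6, 3, 8]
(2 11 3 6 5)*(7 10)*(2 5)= (2 11 3 6)(7 10)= [0, 1, 11, 6, 4, 5, 2, 10, 8, 9, 7, 3]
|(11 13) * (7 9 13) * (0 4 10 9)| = |(0 4 10 9 13 11 7)| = 7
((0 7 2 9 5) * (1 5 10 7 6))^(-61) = ((0 6 1 5)(2 9 10 7))^(-61) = (0 5 1 6)(2 7 10 9)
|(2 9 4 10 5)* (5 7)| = |(2 9 4 10 7 5)| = 6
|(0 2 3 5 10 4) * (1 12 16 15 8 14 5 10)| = |(0 2 3 10 4)(1 12 16 15 8 14 5)| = 35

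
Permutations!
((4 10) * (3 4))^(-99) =((3 4 10))^(-99) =(10)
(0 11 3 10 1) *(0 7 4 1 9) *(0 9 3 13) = [11, 7, 2, 10, 1, 5, 6, 4, 8, 9, 3, 13, 12, 0] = (0 11 13)(1 7 4)(3 10)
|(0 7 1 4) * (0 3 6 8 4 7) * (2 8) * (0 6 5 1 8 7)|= 9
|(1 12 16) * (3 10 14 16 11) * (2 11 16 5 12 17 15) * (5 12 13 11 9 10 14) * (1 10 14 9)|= 36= |(1 17 15 2)(3 9 14 12 16 10 5 13 11)|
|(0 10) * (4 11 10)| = 4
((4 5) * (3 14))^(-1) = (3 14)(4 5)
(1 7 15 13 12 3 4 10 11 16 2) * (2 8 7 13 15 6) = (1 13 12 3 4 10 11 16 8 7 6 2) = [0, 13, 1, 4, 10, 5, 2, 6, 7, 9, 11, 16, 3, 12, 14, 15, 8]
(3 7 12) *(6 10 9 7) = [0, 1, 2, 6, 4, 5, 10, 12, 8, 7, 9, 11, 3] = (3 6 10 9 7 12)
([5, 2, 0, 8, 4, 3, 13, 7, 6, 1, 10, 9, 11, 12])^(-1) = [2, 9, 1, 5, 4, 0, 8, 7, 3, 11, 10, 12, 13, 6]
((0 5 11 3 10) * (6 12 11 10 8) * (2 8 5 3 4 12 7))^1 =((0 3 5 10)(2 8 6 7)(4 12 11))^1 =(0 3 5 10)(2 8 6 7)(4 12 11)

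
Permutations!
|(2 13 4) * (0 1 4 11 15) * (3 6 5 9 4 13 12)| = 35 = |(0 1 13 11 15)(2 12 3 6 5 9 4)|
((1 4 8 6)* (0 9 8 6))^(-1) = (0 8 9)(1 6 4)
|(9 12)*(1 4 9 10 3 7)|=7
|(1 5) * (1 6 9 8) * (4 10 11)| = |(1 5 6 9 8)(4 10 11)| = 15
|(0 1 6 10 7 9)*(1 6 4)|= |(0 6 10 7 9)(1 4)|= 10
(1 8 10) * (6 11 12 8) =(1 6 11 12 8 10) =[0, 6, 2, 3, 4, 5, 11, 7, 10, 9, 1, 12, 8]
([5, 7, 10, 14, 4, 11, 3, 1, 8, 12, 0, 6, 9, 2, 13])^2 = (0 11 3 13 10 5 6 14 2)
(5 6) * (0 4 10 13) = [4, 1, 2, 3, 10, 6, 5, 7, 8, 9, 13, 11, 12, 0] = (0 4 10 13)(5 6)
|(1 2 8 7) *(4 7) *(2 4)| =6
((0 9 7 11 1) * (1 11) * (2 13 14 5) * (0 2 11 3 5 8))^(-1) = (0 8 14 13 2 1 7 9)(3 11 5) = ((0 9 7 1 2 13 14 8)(3 5 11))^(-1)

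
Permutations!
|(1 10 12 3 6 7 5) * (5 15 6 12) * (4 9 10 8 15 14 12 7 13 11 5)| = 84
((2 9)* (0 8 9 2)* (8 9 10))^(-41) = (0 9)(8 10)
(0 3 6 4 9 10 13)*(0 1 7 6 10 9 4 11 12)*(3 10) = (0 10 13 1 7 6 11 12) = [10, 7, 2, 3, 4, 5, 11, 6, 8, 9, 13, 12, 0, 1]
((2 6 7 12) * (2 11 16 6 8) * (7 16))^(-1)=(2 8)(6 16)(7 11 12)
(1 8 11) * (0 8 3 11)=(0 8)(1 3 11)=[8, 3, 2, 11, 4, 5, 6, 7, 0, 9, 10, 1]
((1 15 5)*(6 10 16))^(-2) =(1 15 5)(6 10 16) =((1 15 5)(6 10 16))^(-2)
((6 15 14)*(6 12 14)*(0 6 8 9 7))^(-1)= (0 7 9 8 15 6)(12 14)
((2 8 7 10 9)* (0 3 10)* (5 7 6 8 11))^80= (11)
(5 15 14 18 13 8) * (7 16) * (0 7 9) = (0 7 16 9)(5 15 14 18 13 8) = [7, 1, 2, 3, 4, 15, 6, 16, 5, 0, 10, 11, 12, 8, 18, 14, 9, 17, 13]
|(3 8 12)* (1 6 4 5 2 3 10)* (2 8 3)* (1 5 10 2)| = 8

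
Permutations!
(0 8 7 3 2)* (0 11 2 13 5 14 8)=(2 11)(3 13 5 14 8 7)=[0, 1, 11, 13, 4, 14, 6, 3, 7, 9, 10, 2, 12, 5, 8]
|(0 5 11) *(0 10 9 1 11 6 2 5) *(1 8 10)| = |(1 11)(2 5 6)(8 10 9)| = 6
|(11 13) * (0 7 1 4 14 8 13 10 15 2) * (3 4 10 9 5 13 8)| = 12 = |(0 7 1 10 15 2)(3 4 14)(5 13 11 9)|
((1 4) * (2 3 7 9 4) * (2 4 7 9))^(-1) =((1 4)(2 3 9 7))^(-1) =(1 4)(2 7 9 3)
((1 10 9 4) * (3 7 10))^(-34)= ((1 3 7 10 9 4))^(-34)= (1 7 9)(3 10 4)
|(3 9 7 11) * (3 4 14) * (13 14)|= 7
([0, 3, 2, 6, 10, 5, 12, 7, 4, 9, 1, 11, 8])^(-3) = (1 8 3 4 6 10 12)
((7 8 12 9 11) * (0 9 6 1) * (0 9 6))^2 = ((0 6 1 9 11 7 8 12))^2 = (0 1 11 8)(6 9 7 12)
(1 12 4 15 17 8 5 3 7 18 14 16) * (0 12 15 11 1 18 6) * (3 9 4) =(0 12 3 7 6)(1 15 17 8 5 9 4 11)(14 16 18) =[12, 15, 2, 7, 11, 9, 0, 6, 5, 4, 10, 1, 3, 13, 16, 17, 18, 8, 14]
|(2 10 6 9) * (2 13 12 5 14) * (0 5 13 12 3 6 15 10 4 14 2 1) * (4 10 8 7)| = 10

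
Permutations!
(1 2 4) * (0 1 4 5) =(0 1 2 5) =[1, 2, 5, 3, 4, 0]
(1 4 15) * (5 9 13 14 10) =(1 4 15)(5 9 13 14 10) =[0, 4, 2, 3, 15, 9, 6, 7, 8, 13, 5, 11, 12, 14, 10, 1]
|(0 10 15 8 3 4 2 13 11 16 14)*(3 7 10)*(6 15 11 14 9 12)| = |(0 3 4 2 13 14)(6 15 8 7 10 11 16 9 12)| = 18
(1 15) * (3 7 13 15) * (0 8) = [8, 3, 2, 7, 4, 5, 6, 13, 0, 9, 10, 11, 12, 15, 14, 1] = (0 8)(1 3 7 13 15)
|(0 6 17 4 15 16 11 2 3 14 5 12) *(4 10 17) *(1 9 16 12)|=40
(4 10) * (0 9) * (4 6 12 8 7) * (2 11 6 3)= (0 9)(2 11 6 12 8 7 4 10 3)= [9, 1, 11, 2, 10, 5, 12, 4, 7, 0, 3, 6, 8]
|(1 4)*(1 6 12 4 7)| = |(1 7)(4 6 12)| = 6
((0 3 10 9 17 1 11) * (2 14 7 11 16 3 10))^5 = (0 16 11 1 7 17 14 9 2 10 3)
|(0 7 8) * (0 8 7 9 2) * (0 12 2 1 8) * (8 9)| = |(0 8)(1 9)(2 12)| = 2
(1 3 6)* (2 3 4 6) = (1 4 6)(2 3) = [0, 4, 3, 2, 6, 5, 1]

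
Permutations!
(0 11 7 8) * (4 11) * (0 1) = (0 4 11 7 8 1) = [4, 0, 2, 3, 11, 5, 6, 8, 1, 9, 10, 7]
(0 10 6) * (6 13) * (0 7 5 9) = [10, 1, 2, 3, 4, 9, 7, 5, 8, 0, 13, 11, 12, 6] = (0 10 13 6 7 5 9)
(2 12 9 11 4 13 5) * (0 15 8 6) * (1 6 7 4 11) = (0 15 8 7 4 13 5 2 12 9 1 6) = [15, 6, 12, 3, 13, 2, 0, 4, 7, 1, 10, 11, 9, 5, 14, 8]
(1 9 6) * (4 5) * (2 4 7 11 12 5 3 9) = (1 2 4 3 9 6)(5 7 11 12) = [0, 2, 4, 9, 3, 7, 1, 11, 8, 6, 10, 12, 5]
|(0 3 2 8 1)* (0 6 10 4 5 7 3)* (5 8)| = 20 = |(1 6 10 4 8)(2 5 7 3)|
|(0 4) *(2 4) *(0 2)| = 2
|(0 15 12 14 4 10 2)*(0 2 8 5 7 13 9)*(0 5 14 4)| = 28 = |(0 15 12 4 10 8 14)(5 7 13 9)|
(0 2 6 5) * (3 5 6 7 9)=(0 2 7 9 3 5)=[2, 1, 7, 5, 4, 0, 6, 9, 8, 3]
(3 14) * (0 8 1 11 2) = [8, 11, 0, 14, 4, 5, 6, 7, 1, 9, 10, 2, 12, 13, 3] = (0 8 1 11 2)(3 14)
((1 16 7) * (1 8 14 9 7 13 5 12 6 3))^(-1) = (1 3 6 12 5 13 16)(7 9 14 8)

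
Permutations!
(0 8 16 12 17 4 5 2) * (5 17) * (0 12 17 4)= (0 8 16 17)(2 12 5)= [8, 1, 12, 3, 4, 2, 6, 7, 16, 9, 10, 11, 5, 13, 14, 15, 17, 0]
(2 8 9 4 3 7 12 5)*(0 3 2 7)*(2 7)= (0 3)(2 8 9 4 7 12 5)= [3, 1, 8, 0, 7, 2, 6, 12, 9, 4, 10, 11, 5]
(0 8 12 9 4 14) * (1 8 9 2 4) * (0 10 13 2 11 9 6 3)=(0 6 3)(1 8 12 11 9)(2 4 14 10 13)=[6, 8, 4, 0, 14, 5, 3, 7, 12, 1, 13, 9, 11, 2, 10]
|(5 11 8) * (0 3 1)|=|(0 3 1)(5 11 8)|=3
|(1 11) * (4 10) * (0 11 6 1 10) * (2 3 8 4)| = |(0 11 10 2 3 8 4)(1 6)| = 14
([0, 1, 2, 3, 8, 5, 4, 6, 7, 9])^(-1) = (9)(4 6 7 8)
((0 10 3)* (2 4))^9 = (10)(2 4)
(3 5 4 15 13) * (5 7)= (3 7 5 4 15 13)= [0, 1, 2, 7, 15, 4, 6, 5, 8, 9, 10, 11, 12, 3, 14, 13]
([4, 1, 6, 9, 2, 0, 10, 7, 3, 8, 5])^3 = (0 6)(2 5)(4 10)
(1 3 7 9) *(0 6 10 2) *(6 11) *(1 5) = (0 11 6 10 2)(1 3 7 9 5) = [11, 3, 0, 7, 4, 1, 10, 9, 8, 5, 2, 6]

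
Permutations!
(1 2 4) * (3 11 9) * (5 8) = [0, 2, 4, 11, 1, 8, 6, 7, 5, 3, 10, 9] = (1 2 4)(3 11 9)(5 8)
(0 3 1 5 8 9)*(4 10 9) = (0 3 1 5 8 4 10 9) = [3, 5, 2, 1, 10, 8, 6, 7, 4, 0, 9]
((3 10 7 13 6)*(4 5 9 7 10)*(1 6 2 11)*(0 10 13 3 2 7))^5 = (0 4 13 9 3 10 5 7)(1 6 2 11)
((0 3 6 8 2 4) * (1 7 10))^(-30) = (10) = ((0 3 6 8 2 4)(1 7 10))^(-30)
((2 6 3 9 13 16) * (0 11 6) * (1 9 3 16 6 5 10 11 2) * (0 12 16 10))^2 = (0 12 1 13 10 5 2 16 9 6 11)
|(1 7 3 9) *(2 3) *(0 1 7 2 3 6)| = 12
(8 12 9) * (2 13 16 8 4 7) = (2 13 16 8 12 9 4 7) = [0, 1, 13, 3, 7, 5, 6, 2, 12, 4, 10, 11, 9, 16, 14, 15, 8]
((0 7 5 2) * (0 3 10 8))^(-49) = ((0 7 5 2 3 10 8))^(-49) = (10)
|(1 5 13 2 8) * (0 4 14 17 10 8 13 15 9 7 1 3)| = 70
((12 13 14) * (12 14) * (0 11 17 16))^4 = (17)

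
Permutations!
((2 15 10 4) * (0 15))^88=((0 15 10 4 2))^88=(0 4 15 2 10)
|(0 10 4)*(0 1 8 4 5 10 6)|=|(0 6)(1 8 4)(5 10)|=6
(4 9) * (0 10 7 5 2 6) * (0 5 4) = (0 10 7 4 9)(2 6 5) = [10, 1, 6, 3, 9, 2, 5, 4, 8, 0, 7]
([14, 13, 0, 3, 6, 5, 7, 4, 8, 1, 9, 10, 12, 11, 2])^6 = (14)(1 13 11 10 9)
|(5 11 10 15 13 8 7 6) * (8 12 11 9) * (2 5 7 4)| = 10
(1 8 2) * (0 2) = (0 2 1 8) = [2, 8, 1, 3, 4, 5, 6, 7, 0]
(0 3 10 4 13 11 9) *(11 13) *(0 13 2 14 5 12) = (0 3 10 4 11 9 13 2 14 5 12) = [3, 1, 14, 10, 11, 12, 6, 7, 8, 13, 4, 9, 0, 2, 5]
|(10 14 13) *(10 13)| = |(10 14)| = 2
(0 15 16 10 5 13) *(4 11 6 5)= (0 15 16 10 4 11 6 5 13)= [15, 1, 2, 3, 11, 13, 5, 7, 8, 9, 4, 6, 12, 0, 14, 16, 10]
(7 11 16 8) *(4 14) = (4 14)(7 11 16 8) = [0, 1, 2, 3, 14, 5, 6, 11, 7, 9, 10, 16, 12, 13, 4, 15, 8]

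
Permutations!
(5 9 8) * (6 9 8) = (5 8)(6 9) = [0, 1, 2, 3, 4, 8, 9, 7, 5, 6]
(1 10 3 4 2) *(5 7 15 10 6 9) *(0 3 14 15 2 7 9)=(0 3 4 7 2 1 6)(5 9)(10 14 15)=[3, 6, 1, 4, 7, 9, 0, 2, 8, 5, 14, 11, 12, 13, 15, 10]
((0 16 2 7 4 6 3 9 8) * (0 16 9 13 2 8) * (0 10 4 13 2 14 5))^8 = ((0 9 10 4 6 3 2 7 13 14 5)(8 16))^8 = (16)(0 13 3 10 5 7 6 9 14 2 4)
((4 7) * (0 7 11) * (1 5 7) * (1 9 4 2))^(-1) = ((0 9 4 11)(1 5 7 2))^(-1) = (0 11 4 9)(1 2 7 5)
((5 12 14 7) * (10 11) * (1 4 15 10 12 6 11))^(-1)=(1 10 15 4)(5 7 14 12 11 6)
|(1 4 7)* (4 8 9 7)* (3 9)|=|(1 8 3 9 7)|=5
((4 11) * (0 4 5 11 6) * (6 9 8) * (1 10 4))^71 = ((0 1 10 4 9 8 6)(5 11))^71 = (0 1 10 4 9 8 6)(5 11)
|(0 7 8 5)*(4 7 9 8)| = 4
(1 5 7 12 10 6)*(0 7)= (0 7 12 10 6 1 5)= [7, 5, 2, 3, 4, 0, 1, 12, 8, 9, 6, 11, 10]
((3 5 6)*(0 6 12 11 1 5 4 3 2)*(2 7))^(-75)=(0 6 7 2)(1 5 12 11)(3 4)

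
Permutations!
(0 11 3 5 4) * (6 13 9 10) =(0 11 3 5 4)(6 13 9 10) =[11, 1, 2, 5, 0, 4, 13, 7, 8, 10, 6, 3, 12, 9]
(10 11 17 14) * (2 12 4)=(2 12 4)(10 11 17 14)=[0, 1, 12, 3, 2, 5, 6, 7, 8, 9, 11, 17, 4, 13, 10, 15, 16, 14]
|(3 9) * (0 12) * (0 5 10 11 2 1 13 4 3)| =|(0 12 5 10 11 2 1 13 4 3 9)| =11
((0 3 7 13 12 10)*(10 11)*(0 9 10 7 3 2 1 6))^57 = (0 2 1 6)(7 13 12 11)(9 10)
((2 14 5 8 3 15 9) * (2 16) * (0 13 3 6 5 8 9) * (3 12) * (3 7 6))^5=(0 5 8 12 16 15 6 14 13 9 3 7 2)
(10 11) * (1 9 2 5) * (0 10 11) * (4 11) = (0 10)(1 9 2 5)(4 11) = [10, 9, 5, 3, 11, 1, 6, 7, 8, 2, 0, 4]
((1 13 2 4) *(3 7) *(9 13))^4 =((1 9 13 2 4)(3 7))^4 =(1 4 2 13 9)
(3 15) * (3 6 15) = [0, 1, 2, 3, 4, 5, 15, 7, 8, 9, 10, 11, 12, 13, 14, 6] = (6 15)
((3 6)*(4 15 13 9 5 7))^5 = (3 6)(4 7 5 9 13 15)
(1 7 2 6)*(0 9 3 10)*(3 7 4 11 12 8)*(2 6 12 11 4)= (0 9 7 6 1 2 12 8 3 10)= [9, 2, 12, 10, 4, 5, 1, 6, 3, 7, 0, 11, 8]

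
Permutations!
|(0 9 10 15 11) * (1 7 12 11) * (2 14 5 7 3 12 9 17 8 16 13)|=16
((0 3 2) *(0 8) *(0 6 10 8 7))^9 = (10)(0 3 2 7)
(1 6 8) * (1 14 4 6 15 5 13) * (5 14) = (1 15 14 4 6 8 5 13) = [0, 15, 2, 3, 6, 13, 8, 7, 5, 9, 10, 11, 12, 1, 4, 14]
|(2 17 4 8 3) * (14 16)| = |(2 17 4 8 3)(14 16)| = 10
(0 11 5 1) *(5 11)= (11)(0 5 1)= [5, 0, 2, 3, 4, 1, 6, 7, 8, 9, 10, 11]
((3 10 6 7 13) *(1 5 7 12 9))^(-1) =(1 9 12 6 10 3 13 7 5)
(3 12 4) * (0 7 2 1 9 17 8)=(0 7 2 1 9 17 8)(3 12 4)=[7, 9, 1, 12, 3, 5, 6, 2, 0, 17, 10, 11, 4, 13, 14, 15, 16, 8]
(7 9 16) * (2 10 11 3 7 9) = (2 10 11 3 7)(9 16) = [0, 1, 10, 7, 4, 5, 6, 2, 8, 16, 11, 3, 12, 13, 14, 15, 9]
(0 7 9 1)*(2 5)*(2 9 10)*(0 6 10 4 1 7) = (1 6 10 2 5 9 7 4) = [0, 6, 5, 3, 1, 9, 10, 4, 8, 7, 2]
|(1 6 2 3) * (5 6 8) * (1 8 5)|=6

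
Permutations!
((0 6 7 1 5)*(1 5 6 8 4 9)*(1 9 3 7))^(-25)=((9)(0 8 4 3 7 5)(1 6))^(-25)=(9)(0 5 7 3 4 8)(1 6)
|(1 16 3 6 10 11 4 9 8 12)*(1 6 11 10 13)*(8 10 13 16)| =|(1 8 12 6 16 3 11 4 9 10 13)| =11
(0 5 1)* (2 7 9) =(0 5 1)(2 7 9) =[5, 0, 7, 3, 4, 1, 6, 9, 8, 2]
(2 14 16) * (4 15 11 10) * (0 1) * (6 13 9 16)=[1, 0, 14, 3, 15, 5, 13, 7, 8, 16, 4, 10, 12, 9, 6, 11, 2]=(0 1)(2 14 6 13 9 16)(4 15 11 10)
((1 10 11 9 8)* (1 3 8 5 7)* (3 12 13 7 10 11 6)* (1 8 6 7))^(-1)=(1 13 12 8 7 10 5 9 11)(3 6)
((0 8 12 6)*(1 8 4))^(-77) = (0 4 1 8 12 6)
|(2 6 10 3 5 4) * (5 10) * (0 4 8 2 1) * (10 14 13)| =|(0 4 1)(2 6 5 8)(3 14 13 10)| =12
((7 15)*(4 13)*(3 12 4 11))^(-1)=(3 11 13 4 12)(7 15)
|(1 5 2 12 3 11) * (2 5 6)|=|(1 6 2 12 3 11)|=6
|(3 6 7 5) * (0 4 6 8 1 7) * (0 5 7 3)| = |(0 4 6 5)(1 3 8)| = 12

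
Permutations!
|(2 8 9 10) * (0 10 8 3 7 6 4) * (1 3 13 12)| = 10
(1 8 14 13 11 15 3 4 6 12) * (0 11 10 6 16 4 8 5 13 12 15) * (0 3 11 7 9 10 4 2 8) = (0 7 9 10 6 15 11 3)(1 5 13 4 16 2 8 14 12) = [7, 5, 8, 0, 16, 13, 15, 9, 14, 10, 6, 3, 1, 4, 12, 11, 2]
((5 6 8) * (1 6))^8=((1 6 8 5))^8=(8)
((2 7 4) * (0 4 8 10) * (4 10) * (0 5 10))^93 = ((2 7 8 4)(5 10))^93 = (2 7 8 4)(5 10)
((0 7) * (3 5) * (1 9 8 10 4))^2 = (1 8 4 9 10)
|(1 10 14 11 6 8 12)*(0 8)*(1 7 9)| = |(0 8 12 7 9 1 10 14 11 6)| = 10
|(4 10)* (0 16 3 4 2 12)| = 7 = |(0 16 3 4 10 2 12)|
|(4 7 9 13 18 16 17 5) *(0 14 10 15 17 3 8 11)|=|(0 14 10 15 17 5 4 7 9 13 18 16 3 8 11)|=15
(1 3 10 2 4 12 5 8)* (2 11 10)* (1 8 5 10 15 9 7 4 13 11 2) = (1 3)(2 13 11 15 9 7 4 12 10) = [0, 3, 13, 1, 12, 5, 6, 4, 8, 7, 2, 15, 10, 11, 14, 9]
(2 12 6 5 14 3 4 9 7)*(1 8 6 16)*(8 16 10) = [0, 16, 12, 4, 9, 14, 5, 2, 6, 7, 8, 11, 10, 13, 3, 15, 1] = (1 16)(2 12 10 8 6 5 14 3 4 9 7)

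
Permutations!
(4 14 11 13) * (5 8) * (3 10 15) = (3 10 15)(4 14 11 13)(5 8) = [0, 1, 2, 10, 14, 8, 6, 7, 5, 9, 15, 13, 12, 4, 11, 3]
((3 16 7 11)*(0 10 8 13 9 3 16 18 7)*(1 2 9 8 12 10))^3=((0 1 2 9 3 18 7 11 16)(8 13)(10 12))^3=(0 9 7)(1 3 11)(2 18 16)(8 13)(10 12)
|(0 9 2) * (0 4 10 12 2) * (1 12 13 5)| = |(0 9)(1 12 2 4 10 13 5)| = 14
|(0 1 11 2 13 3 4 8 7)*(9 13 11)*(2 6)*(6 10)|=|(0 1 9 13 3 4 8 7)(2 11 10 6)|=8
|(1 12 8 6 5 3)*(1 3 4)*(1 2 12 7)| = |(1 7)(2 12 8 6 5 4)| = 6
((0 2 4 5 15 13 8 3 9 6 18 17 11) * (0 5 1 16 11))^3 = (0 1 5 8 6)(2 16 15 3 18)(4 11 13 9 17)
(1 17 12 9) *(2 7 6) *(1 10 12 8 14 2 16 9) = (1 17 8 14 2 7 6 16 9 10 12) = [0, 17, 7, 3, 4, 5, 16, 6, 14, 10, 12, 11, 1, 13, 2, 15, 9, 8]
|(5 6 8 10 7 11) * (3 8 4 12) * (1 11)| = 10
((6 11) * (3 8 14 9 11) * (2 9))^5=((2 9 11 6 3 8 14))^5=(2 8 6 9 14 3 11)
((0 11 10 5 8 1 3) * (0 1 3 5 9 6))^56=((0 11 10 9 6)(1 5 8 3))^56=(0 11 10 9 6)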